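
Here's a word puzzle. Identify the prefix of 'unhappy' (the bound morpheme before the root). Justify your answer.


The word 'unhappy' = 'un' (prefix) + 'happy' (root). The prefix is 'un'.

un


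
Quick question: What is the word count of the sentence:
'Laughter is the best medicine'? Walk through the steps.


Split into words: Laughter | is | the | best | medicine = 5 words.

5


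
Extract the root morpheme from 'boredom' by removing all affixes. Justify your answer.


Remove suffix '-dom' from 'boredom' to get root 'bore'.

bore


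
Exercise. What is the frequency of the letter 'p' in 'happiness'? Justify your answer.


Letter 'p' in 'happiness': found at position(s) 3, 4 = 2 occurrence(s).

2


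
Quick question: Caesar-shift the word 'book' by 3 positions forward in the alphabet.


Shift each letter by 3: b -> e, o -> r, o -> r, k -> n. Result: 'errn'.

errn


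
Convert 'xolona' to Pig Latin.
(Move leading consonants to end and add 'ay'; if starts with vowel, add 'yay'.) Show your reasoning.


'xolona': move consonant cluster 'x' to end and add 'ay': 'olonaxay'.

olonaxay


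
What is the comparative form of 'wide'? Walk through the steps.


Apply comparative formation (ends in e: add -r): 'wide' -> 'wider'.

wider


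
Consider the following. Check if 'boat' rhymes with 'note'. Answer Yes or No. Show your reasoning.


Rime (stressed vowel + following sounds) of 'boat': -oat = /oʊt/
Rime of 'note': -ote = /oʊt/
/oʊt/ and /oʊt/ are the same ending sound, so the words rhyme.

Yes


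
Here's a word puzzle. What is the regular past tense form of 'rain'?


Apply rule: Add -ed. 'rain' becomes 'rained'.

rained


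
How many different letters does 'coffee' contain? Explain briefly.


Unique letters in 'coffee': {c, e, f, o} = 4 distinct letters.

4


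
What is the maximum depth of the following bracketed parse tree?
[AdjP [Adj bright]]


Count bracket nesting levels:
'[' at pos 0: depth = 1
'[' at pos 6: depth = 2
Maximum depth reached: 2

2


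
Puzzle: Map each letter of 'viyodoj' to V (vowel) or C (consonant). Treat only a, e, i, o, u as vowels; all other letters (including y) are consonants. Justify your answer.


Letter mapping: v = C, i = V, y = C, o = V, d = C, o = V, j = C.

CVCVCVC


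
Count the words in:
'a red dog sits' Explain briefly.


Split into words: a | red | dog | sits = 4 words.

4


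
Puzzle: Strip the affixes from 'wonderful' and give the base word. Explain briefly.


Remove suffix '-ful' from 'wonderful' to get root 'wonder'.

wonder


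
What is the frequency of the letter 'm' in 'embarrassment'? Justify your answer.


Letter 'm' in 'embarrassment': found at position(s) 2, 10 = 2 occurrence(s).

2


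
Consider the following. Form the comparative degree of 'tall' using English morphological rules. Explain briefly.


Apply comparative formation (add -er): 'tall' -> 'taller'.

taller


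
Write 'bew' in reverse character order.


Reverse 'bew' character by character: 'web'.

web


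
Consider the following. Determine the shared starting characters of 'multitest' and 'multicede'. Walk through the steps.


Compare from the start: 5 characters match: 'multi'. Mismatch at position 6: 't' vs 'c'.

multi


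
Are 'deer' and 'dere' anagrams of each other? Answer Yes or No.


Sorted letters of 'deer': 'deer'
Sorted letters of 'dere': 'deer'
They match.

Yes


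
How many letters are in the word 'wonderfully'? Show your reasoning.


Spell out 'wonderfully' and number each letter: w(1), o(2), n(3), d(4), e(5), r(6), f(7), u(8), l(9), l(10), y(11). Total: 11 letters.

11


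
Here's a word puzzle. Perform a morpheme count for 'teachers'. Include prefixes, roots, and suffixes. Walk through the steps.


Decomposition: teach (root) + -er (suffix) + -s (plural) = 3 morpheme(s)

3 morphemes


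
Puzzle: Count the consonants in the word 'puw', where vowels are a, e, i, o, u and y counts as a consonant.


Consonants in 'puw': p, w = 2 consonants.

2


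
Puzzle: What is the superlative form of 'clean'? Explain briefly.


Apply superlative formation (add -est): 'clean' -> 'cleanest'.

cleanest


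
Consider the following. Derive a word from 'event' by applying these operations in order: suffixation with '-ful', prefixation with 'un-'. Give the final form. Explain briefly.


Step 1: Add suffix '-ful' to 'event' = 'eventful'
Step 2: Add prefix 'un-' to 'eventful' = 'uneventful'

uneventful


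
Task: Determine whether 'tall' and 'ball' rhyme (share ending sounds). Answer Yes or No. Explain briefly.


Rime (stressed vowel + following sounds) of 'tall': -all = /ɔːl/
Rime of 'ball': -all = /ɔːl/
/ɔːl/ and /ɔːl/ are the same ending sound, so the words rhyme.

Yes


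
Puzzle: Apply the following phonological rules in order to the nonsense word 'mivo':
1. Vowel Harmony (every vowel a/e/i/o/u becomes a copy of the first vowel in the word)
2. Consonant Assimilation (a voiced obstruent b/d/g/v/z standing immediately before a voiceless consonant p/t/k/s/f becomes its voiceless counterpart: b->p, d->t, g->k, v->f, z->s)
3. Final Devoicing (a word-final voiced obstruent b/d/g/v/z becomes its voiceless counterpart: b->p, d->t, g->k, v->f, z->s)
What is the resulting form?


Starting form: 'mivo'
Rule 1: Vowel Harmony: all vowels become 'i' (matching first vowel). 'mivo' -> 'mivi'
Rule 2: Consonant Assimilation: no voiced obstruent (b/d/g/v/z) stands immediately before a voiceless consonant (p/t/k/s/f). No change.
Rule 3: Final Devoicing: the word ends in the vowel 'i', not a consonant. No change.
Final form: 'mivi'

mivi


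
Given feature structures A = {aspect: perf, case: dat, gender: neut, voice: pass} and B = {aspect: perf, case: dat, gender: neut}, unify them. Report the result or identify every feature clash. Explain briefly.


Compare features:
aspect: A=perf vs B=perf -> unified: perf
case: A=dat vs B=dat -> unified: dat
gender: A=neut vs B=neut -> unified: neut
voice: A=pass vs B=_ -> unified: pass
No clashes found.

Unified: {aspect: perf, case: dat, gender: neut, voice: pass}


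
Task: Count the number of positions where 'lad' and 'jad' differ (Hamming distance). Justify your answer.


Alignment:
Position 1: 'l' vs 'j' = DIFFER
Position 2: 'a' vs 'a' = match
Position 3: 'd' vs 'd' = match
Total differences: 1

1


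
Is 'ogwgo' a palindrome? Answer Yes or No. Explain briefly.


Forward: 'ogwgo'
Reversed: 'ogwgo'
They are identical.

Yes


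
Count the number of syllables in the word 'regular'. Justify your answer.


Break 'regular' into syllables: reg-u-lar -> reg | u | lar = 3 syllables

3 syllables


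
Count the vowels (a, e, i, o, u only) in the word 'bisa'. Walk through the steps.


Vowels in 'bisa': i, a = 2 vowels.

2


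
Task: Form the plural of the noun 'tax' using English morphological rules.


Apply rule: Add -es (sibilant/fricative ending). 'tax' becomes 'taxes'.

taxes


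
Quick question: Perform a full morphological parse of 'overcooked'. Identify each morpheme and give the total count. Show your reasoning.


Step 1: Identify prefix: 'over' (meaning: excessively)
Step 2: Identify root: 'cook'
Step 3: Identify suffix(es): 'ed'
Decomposition: over- (prefix: excessively) + cook (root) + -ed (suffix: past)
Total morphemes: 3

3 morphemes (over- (prefix: excessively) + cook (root) + -ed (suffix: past))


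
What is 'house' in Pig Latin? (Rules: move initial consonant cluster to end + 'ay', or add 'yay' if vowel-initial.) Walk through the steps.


'house': move consonant cluster 'h' to end and add 'ay': 'ousehay'.

ousehay


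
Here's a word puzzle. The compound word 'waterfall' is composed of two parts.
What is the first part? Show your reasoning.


Split 'waterfall' into 'water' + 'fall'. The first part is 'water'.

water


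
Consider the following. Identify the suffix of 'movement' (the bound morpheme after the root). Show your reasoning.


The word 'movement' = 'move' (root) + '-ment' (suffix). The suffix is '-ment'.

ment


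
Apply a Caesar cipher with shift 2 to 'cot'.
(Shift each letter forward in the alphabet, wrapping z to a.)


Shift each letter by 2: c -> e, o -> q, t -> v. Result: 'eqv'.

eqv


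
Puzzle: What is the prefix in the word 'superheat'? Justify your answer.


The word 'superheat' = 'super' (prefix) + 'heat' (root). The prefix is 'super'.

super


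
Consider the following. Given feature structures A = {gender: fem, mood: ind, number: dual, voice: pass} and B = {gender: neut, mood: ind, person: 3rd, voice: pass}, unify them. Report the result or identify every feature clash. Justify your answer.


Compare features:
gender: A=fem vs B=neut -> CLASH
mood: A=ind vs B=ind -> unified: ind
number: A=dual vs B=_ -> unified: dual
person: A=_ vs B=3rd -> unified: 3rd
voice: A=pass vs B=pass -> unified: pass
Clash detected on feature 'gender' (fem vs neut); unification fails.

CLASH on 'gender' (fem vs neut)


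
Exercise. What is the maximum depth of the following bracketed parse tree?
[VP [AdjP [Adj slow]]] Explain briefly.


Count bracket nesting levels:
'[' at pos 0: depth = 1
'[' at pos 4: depth = 2
'[' at pos 10: depth = 3
Maximum depth reached: 3

3


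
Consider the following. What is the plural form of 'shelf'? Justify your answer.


Apply rule: Change -f to -ves. 'shelf' becomes 'shelves'.

shelves


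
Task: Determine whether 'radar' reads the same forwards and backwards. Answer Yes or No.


Forward: 'radar'
Reversed: 'radar'
They are identical.

Yes


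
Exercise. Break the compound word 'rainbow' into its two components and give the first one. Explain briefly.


Split 'rainbow' into 'rain' + 'bow'. The first part is 'rain'.

rain


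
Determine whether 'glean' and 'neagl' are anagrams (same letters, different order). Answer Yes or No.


Sorted letters of 'glean': 'aegln'
Sorted letters of 'neagl': 'aegln'
They match.

Yes


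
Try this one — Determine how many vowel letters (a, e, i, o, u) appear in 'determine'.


Vowels in 'determine': e, e, i, e = 4 vowels.

4


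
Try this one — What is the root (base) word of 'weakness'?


Remove suffix '-ness' from 'weakness' to get root 'weak'.

weak


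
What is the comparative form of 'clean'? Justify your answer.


Apply comparative formation (add -er): 'clean' -> 'cleaner'.

cleaner


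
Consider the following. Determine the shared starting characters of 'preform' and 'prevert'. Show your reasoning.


Compare from the start: 3 characters match: 'pre'. Mismatch at position 4: 'f' vs 'v'.

pre


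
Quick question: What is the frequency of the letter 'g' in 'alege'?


Letter 'g' in 'alege': found at position(s) 4 = 1 occurrence(s).

1


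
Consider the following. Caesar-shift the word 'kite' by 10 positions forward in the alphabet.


Shift each letter by 10: k -> u, i -> s, t -> d, e -> o. Result: 'usdo'.

usdo


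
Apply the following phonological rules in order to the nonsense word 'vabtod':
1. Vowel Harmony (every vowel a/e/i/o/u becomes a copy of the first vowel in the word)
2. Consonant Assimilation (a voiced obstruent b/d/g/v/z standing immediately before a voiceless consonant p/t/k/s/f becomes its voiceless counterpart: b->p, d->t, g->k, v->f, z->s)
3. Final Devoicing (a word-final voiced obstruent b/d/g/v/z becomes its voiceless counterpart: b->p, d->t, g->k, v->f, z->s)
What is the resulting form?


Starting form: 'vabtod'
Rule 1: Vowel Harmony: all vowels become 'a' (matching first vowel). 'vabtod' -> 'vabtad'
Rule 2: Consonant Assimilation: voiced obstruent before voiceless consonant becomes voiceless ('bt' -> 'pt'). 'vabtad' -> 'vaptad'
Rule 3: Final Devoicing: word-final voiced obstruent 'd' becomes voiceless 't'. 'vaptad' -> 'vaptat'
Final form: 'vaptat'

vaptat


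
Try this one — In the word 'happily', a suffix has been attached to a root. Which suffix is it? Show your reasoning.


The word 'happily' = 'happy' (root) + '-ly' (suffix). The suffix is '-ly'.

ly


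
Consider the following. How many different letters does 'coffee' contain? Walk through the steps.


Unique letters in 'coffee': {c, e, f, o} = 4 distinct letters.

4


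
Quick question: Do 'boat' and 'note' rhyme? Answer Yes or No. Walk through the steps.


Rime (stressed vowel + following sounds) of 'boat': -oat = /oʊt/
Rime of 'note': -ote = /oʊt/
/oʊt/ and /oʊt/ are the same ending sound, so the words rhyme.

Yes


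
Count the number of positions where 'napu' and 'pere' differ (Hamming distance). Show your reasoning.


Alignment:
Position 1: 'n' vs 'p' = DIFFER
Position 2: 'a' vs 'e' = DIFFER
Position 3: 'p' vs 'r' = DIFFER
Position 4: 'u' vs 'e' = DIFFER
Total differences: 4

4


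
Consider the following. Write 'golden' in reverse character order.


Reverse 'golden' character by character: 'nedlog'.

nedlog


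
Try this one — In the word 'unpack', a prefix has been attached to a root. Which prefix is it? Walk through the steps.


The word 'unpack' = 'un' (prefix) + 'pack' (root). The prefix is 'un'.

un


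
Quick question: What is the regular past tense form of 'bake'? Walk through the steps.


Apply rule: Add -d (word ends in -e). 'bake' becomes 'baked'.

baked


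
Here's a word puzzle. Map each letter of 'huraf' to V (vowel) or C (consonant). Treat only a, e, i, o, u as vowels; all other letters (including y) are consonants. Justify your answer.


Letter mapping: h = C, u = V, r = C, a = V, f = C.

CVCVC


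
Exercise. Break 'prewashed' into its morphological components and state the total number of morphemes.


Step 1: Identify prefix: 'pre' (meaning: before)
Step 2: Identify root: 'wash'
Step 3: Identify suffix(es): 'ed'
Decomposition: pre- (prefix: before) + wash (root) + -ed (suffix: past)
Total morphemes: 3

3 morphemes (pre- (prefix: before) + wash (root) + -ed (suffix: past))


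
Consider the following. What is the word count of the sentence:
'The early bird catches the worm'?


Split into words: The | early | bird | catches | the | worm = 6 words.

6


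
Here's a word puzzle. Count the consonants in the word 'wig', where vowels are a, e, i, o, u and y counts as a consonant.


Consonants in 'wig': w, g = 2 consonants.

2


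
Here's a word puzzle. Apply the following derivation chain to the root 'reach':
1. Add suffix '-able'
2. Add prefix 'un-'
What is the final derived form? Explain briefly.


Step 1: Add suffix '-able' to 'reach' = 'reachable'
Step 2: Add prefix 'un-' to 'reachable' = 'unreachable'

unreachable


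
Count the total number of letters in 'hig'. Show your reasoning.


Spell out 'hig' and number each letter: h(1), i(2), g(3). Total: 3 letters.

3


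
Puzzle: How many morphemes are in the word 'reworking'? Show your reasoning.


Decomposition: re- (prefix) + work (root) + -ing (suffix) = 3 morpheme(s)

3 morphemes


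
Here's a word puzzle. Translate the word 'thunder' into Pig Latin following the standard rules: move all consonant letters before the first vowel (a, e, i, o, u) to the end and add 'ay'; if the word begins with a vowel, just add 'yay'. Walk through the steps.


'thunder': move consonant cluster 'th' to end and add 'ay': 'underthay'.

underthay


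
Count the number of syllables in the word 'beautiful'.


Break 'beautiful' into syllables: beau-ti-ful -> beau | ti | ful = 3 syllables

3 syllables


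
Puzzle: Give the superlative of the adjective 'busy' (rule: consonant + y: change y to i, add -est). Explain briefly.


Apply superlative formation (consonant + y: change y to i, add -est): 'busy' -> 'busiest'.

busiest


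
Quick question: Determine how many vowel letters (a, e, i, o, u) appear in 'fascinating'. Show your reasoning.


Vowels in 'fascinating': a, i, a, i = 4 vowels.

4


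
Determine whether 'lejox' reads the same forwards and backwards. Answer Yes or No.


Forward: 'lejox'
Reversed: 'xojel'
They differ.

No


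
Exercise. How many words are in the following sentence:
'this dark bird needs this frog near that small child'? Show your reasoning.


Split into words: this | dark | bird | needs | this | frog | near | that | small | child = 10 words.

10


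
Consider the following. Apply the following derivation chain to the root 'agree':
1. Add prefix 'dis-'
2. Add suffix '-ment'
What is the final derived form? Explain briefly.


Step 1: Add prefix 'dis-' to 'agree' = 'disagree'
Step 2: Add suffix '-ment' to 'disagree' = 'disagreement'

disagreement


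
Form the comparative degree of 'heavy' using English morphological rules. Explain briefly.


Apply comparative formation (consonant + y: change y to i, add -er): 'heavy' -> 'heavier'.

heavier


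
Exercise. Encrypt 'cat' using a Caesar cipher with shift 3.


Shift each letter by 3: c -> f, a -> d, t -> w. Result: 'fdw'.

fdw


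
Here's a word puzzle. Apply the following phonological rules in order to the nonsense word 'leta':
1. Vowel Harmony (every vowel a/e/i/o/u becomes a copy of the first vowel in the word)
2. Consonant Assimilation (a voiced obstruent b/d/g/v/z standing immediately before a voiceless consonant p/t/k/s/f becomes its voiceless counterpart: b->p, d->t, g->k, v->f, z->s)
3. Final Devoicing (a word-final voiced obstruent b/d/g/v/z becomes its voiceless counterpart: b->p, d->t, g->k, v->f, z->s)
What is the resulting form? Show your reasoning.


Starting form: 'leta'
Rule 1: Vowel Harmony: all vowels become 'e' (matching first vowel). 'leta' -> 'lete'
Rule 2: Consonant Assimilation: no voiced obstruent (b/d/g/v/z) stands immediately before a voiceless consonant (p/t/k/s/f). No change.
Rule 3: Final Devoicing: the word ends in the vowel 'e', not a consonant. No change.
Final form: 'lete'

lete


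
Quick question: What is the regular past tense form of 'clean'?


Apply rule: Add -ed. 'clean' becomes 'cleaned'.

cleaned


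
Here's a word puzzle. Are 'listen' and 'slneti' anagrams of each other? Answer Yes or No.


Sorted letters of 'listen': 'eilnst'
Sorted letters of 'slneti': 'eilnst'
They match.

Yes


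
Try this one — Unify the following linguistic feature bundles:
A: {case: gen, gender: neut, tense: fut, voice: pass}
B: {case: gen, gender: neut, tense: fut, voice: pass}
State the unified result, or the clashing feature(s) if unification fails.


Compare features:
case: A=gen vs B=gen -> unified: gen
gender: A=neut vs B=neut -> unified: neut
tense: A=fut vs B=fut -> unified: fut
voice: A=pass vs B=pass -> unified: pass
No clashes found.

Unified: {case: gen, gender: neut, tense: fut, voice: pass}


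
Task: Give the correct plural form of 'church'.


Apply rule: Add -es (sibilant/fricative ending). 'church' becomes 'churches'.

churches


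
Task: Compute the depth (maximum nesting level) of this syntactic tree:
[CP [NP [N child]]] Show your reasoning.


Count bracket nesting levels:
'[' at pos 0: depth = 1
'[' at pos 4: depth = 2
'[' at pos 8: depth = 3
Maximum depth reached: 3

3


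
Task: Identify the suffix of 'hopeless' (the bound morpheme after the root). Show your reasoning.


The word 'hopeless' = 'hope' (root) + '-less' (suffix). The suffix is '-less'.

less


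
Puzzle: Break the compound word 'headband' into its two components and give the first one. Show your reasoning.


Split 'headband' into 'head' + 'band'. The first part is 'head'.

head


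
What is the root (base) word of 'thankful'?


Remove suffix '-ful' from 'thankful' to get root 'thank'.

thank


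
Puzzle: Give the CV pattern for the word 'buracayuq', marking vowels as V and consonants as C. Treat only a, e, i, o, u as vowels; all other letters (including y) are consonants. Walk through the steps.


Letter mapping: b = C, u = V, r = C, a = V, c = C, a = V, y = C, u = V, q = C.

CVCVCVCVC


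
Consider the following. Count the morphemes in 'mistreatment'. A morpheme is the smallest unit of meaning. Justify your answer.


Decomposition: mis- (prefix) + treat (root) + -ment (suffix) = 3 morpheme(s)

3 morphemes


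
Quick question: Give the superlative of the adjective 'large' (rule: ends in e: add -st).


Apply superlative formation (ends in e: add -st): 'large' -> 'largest'.

largest


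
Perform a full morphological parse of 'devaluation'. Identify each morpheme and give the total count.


Step 1: Identify prefix: 'de' (meaning: reverse/remove)
Step 2: Identify root: 'value'
Step 3: Identify suffix(es): 'ation'
Decomposition: de- (prefix: reverse/remove) + value (root) + -ation (suffix: act of)
Total morphemes: 3

3 morphemes (de- (prefix: reverse/remove) + value (root) + -ation (suffix: act of))


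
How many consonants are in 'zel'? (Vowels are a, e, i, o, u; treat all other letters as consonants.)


Consonants in 'zel': z, l = 2 consonants.

2


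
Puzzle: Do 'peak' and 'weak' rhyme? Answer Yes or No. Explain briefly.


Rime (stressed vowel + following sounds) of 'peak': -eak = /iːk/
Rime of 'weak': -eak = /iːk/
/iːk/ and /iːk/ are the same ending sound, so the words rhyme.

Yes


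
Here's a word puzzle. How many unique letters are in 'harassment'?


Unique letters in 'harassment': {a, e, h, m, n, r, s, t} = 8 distinct letters.

8


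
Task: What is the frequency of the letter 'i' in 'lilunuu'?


Letter 'i' in 'lilunuu': found at position(s) 2 = 1 occurrence(s).

1


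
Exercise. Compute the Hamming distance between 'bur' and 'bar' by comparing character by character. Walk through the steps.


Alignment:
Position 1: 'b' vs 'b' = match
Position 2: 'u' vs 'a' = DIFFER
Position 3: 'r' vs 'r' = match
Total differences: 1

1


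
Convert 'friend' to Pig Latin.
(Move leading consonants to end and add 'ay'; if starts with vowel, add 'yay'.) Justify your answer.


'friend': move consonant cluster 'fr' to end and add 'ay': 'iendfray'.

iendfray


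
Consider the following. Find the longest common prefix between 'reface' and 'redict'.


Compare from the start: 2 characters match: 're'. Mismatch at position 3: 'f' vs 'd'.

re


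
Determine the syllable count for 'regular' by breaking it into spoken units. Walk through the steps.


Break 'regular' into syllables: reg-u-lar -> reg | u | lar = 3 syllables

3 syllables


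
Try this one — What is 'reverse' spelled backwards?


Reverse 'reverse' character by character: 'esrever'.

esrever


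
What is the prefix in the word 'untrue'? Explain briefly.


The word 'untrue' = 'un' (prefix) + 'true' (root). The prefix is 'un'.

un


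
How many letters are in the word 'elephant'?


Spell out 'elephant' and number each letter: e(1), l(2), e(3), p(4), h(5), a(6), n(7), t(8). Total: 8 letters.

8


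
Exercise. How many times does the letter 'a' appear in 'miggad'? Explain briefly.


Letter 'a' in 'miggad': found at position(s) 5 = 1 occurrence(s).

1


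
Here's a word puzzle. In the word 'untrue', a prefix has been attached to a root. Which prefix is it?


The word 'untrue' = 'un' (prefix) + 'true' (root). The prefix is 'un'.

un


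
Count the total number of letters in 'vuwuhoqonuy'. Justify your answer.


Spell out 'vuwuhoqonuy' and number each letter: v(1), u(2), w(3), u(4), h(5), o(6), q(7), o(8), n(9), u(10), y(11). Total: 11 letters.

11


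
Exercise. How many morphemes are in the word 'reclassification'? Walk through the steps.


Decomposition: re- (prefix) + class (root) + -ify (suffix) + -ation (suffix) = 4 morpheme(s)

4 morphemes


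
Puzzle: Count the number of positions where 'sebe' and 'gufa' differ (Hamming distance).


Alignment:
Position 1: 's' vs 'g' = DIFFER
Position 2: 'e' vs 'u' = DIFFER
Position 3: 'b' vs 'f' = DIFFER
Position 4: 'e' vs 'a' = DIFFER
Total differences: 4

4


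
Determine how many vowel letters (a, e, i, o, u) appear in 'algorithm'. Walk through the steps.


Vowels in 'algorithm': a, o, i = 3 vowels.

3


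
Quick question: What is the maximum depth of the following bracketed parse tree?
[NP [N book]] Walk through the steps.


Count bracket nesting levels:
'[' at pos 0: depth = 1
'[' at pos 4: depth = 2
Maximum depth reached: 2

2


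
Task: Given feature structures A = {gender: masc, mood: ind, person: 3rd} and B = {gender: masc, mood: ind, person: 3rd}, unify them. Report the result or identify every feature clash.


Compare features:
gender: A=masc vs B=masc -> unified: masc
mood: A=ind vs B=ind -> unified: ind
person: A=3rd vs B=3rd -> unified: 3rd
No clashes found.

Unified: {gender: masc, mood: ind, person: 3rd}


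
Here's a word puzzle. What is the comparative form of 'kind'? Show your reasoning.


Apply comparative formation (add -er): 'kind' -> 'kinder'.

kinder


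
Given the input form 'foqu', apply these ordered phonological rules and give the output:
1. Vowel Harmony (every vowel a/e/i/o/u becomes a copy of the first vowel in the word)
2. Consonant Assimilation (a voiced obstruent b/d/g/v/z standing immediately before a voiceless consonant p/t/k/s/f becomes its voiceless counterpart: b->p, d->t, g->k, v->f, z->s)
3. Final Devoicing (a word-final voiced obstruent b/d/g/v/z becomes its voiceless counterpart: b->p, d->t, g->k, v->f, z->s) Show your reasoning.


Starting form: 'foqu'
Rule 1: Vowel Harmony: all vowels become 'o' (matching first vowel). 'foqu' -> 'foqo'
Rule 2: Consonant Assimilation: no voiced obstruent (b/d/g/v/z) stands immediately before a voiceless consonant (p/t/k/s/f). No change.
Rule 3: Final Devoicing: the word ends in the vowel 'o', not a consonant. No change.
Final form: 'foqo'

foqo


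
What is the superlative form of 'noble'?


Apply superlative formation (ends in e: add -st): 'noble' -> 'noblest'.

noblest


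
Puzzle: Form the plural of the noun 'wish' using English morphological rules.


Apply rule: Add -es (sibilant/fricative ending). 'wish' becomes 'wishes'.

wishes


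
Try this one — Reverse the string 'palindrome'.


Reverse 'palindrome' character by character: 'emordnilap'.

emordnilap


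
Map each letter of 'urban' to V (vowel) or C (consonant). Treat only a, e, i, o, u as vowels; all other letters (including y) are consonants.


Letter mapping: u = V, r = C, b = C, a = V, n = C.

VCCVC


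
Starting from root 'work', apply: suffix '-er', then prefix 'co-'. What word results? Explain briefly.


Step 1: Add suffix '-er' to 'work' = 'worker'
Step 2: Add prefix 'co-' to 'worker' = 'coworker'

coworker


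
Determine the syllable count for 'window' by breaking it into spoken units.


Break 'window' into syllables: win-dow -> win | dow = 2 syllables

2 syllables


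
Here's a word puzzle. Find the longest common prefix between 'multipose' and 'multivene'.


Compare from the start: 5 characters match: 'multi'. Mismatch at position 6: 'p' vs 'v'.

multi


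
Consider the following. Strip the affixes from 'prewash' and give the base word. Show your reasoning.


Remove prefix 'pre' from 'prewash' to get root 'wash'.

wash


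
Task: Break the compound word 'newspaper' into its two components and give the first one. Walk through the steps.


Split 'newspaper' into 'news' + 'paper'. The first part is 'news'.

news


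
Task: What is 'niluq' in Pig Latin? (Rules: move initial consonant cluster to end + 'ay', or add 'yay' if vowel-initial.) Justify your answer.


'niluq': move consonant cluster 'n' to end and add 'ay': 'iluqnay'.

iluqnay


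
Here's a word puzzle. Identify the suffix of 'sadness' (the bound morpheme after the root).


The word 'sadness' = 'sad' (root) + '-ness' (suffix). The suffix is '-ness'.

ness


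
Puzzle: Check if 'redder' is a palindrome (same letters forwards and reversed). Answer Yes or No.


Forward: 'redder'
Reversed: 'redder'
They are identical.

Yes


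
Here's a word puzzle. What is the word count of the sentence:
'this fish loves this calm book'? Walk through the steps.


Split into words: this | fish | loves | this | calm | book = 6 words.

6


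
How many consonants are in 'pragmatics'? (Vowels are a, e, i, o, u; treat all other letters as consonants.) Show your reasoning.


Consonants in 'pragmatics': p, r, g, m, t, c, s = 7 consonants.

7


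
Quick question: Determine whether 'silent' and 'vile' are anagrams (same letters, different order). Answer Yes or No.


Sorted letters of 'silent': 'eilnst'
Sorted letters of 'vile': 'eilv'
They do not match.

No


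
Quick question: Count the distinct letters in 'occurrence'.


Unique letters in 'occurrence': {c, e, n, o, r, u} = 6 distinct letters.

6


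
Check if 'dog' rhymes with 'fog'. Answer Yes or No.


Rime (stressed vowel + following sounds) of 'dog': -og = /ɒg/
Rime of 'fog': -og = /ɒg/
/ɒg/ and /ɒg/ are the same ending sound, so the words rhyme.

Yes


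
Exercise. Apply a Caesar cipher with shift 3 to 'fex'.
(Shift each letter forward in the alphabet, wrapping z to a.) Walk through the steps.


Shift each letter by 3: f -> i, e -> h, x -> a. Result: 'iha'.

iha


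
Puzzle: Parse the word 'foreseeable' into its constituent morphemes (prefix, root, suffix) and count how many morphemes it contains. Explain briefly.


Step 1: Identify prefix: 'fore' (meaning: before/front)
Step 2: Identify root: 'see'
Step 3: Identify suffix(es): 'able'
Decomposition: fore- (prefix: before/front) + see (root) + -able (suffix: capable of)
Total morphemes: 3

3 morphemes (fore- (prefix: before/front) + see (root) + -able (suffix: capable of))


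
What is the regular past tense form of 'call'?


Apply rule: Add -ed. 'call' becomes 'called'.

called


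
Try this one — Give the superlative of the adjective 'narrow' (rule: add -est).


Apply superlative formation (add -est): 'narrow' -> 'narrowest'.

narrowest


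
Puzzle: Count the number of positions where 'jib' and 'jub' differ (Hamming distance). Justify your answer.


Alignment:
Position 1: 'j' vs 'j' = match
Position 2: 'i' vs 'u' = DIFFER
Position 3: 'b' vs 'b' = match
Total differences: 1

1


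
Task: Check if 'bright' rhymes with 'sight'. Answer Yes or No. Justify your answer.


Rime (stressed vowel + following sounds) of 'bright': -ight = /aɪt/
Rime of 'sight': -ight = /aɪt/
/aɪt/ and /aɪt/ are the same ending sound, so the words rhyme.

Yes


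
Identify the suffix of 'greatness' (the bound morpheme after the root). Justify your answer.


The word 'greatness' = 'great' (root) + '-ness' (suffix). The suffix is '-ness'.

ness


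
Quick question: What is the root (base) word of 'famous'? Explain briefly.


Remove suffix '-ous' from 'famous' to get root 'fame'.

fame


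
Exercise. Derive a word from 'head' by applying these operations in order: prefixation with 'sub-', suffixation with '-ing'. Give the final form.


Step 1: Add prefix 'sub-' to 'head' = 'subhead'
Step 2: Add suffix '-ing' to 'subhead' = 'subheading'

subheading


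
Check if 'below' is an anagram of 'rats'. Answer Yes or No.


Sorted letters of 'below': 'below'
Sorted letters of 'rats': 'arst'
They do not match.

No


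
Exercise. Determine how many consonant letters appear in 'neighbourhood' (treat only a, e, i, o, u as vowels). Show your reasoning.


Consonants in 'neighbourhood': n, g, h, b, r, h, d = 7 consonants.

7


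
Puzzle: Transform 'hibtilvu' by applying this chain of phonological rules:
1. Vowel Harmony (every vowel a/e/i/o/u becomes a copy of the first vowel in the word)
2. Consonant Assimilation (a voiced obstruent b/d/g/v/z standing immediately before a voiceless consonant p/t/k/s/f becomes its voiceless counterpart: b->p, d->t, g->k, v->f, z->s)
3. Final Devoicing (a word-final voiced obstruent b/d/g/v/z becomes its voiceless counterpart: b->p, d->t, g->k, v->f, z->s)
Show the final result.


Starting form: 'hibtilvu'
Rule 1: Vowel Harmony: all vowels become 'i' (matching first vowel). 'hibtilvu' -> 'hibtilvi'
Rule 2: Consonant Assimilation: voiced obstruent before voiceless consonant becomes voiceless ('bt' -> 'pt'). 'hibtilvi' -> 'hiptilvi'
Rule 3: Final Devoicing: the word ends in the vowel 'i', not a consonant. No change.
Final form: 'hiptilvi'

hiptilvi


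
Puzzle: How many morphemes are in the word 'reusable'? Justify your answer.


Decomposition: re- (prefix) + use (root) + -able (suffix) = 3 morpheme(s)

3 morphemes


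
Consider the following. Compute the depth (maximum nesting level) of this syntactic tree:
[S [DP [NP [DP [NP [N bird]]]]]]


Count bracket nesting levels:
'[' at pos 0: depth = 1
'[' at pos 3: depth = 2
'[' at pos 7: depth = 3
'[' at pos 11: depth = 4
'[' at pos 15: depth = 5
'[' at pos 19: depth = 6
Maximum depth reached: 6

6


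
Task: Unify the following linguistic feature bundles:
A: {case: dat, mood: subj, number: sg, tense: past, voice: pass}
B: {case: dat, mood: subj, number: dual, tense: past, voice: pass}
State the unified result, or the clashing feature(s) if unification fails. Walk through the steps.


Compare features:
case: A=dat vs B=dat -> unified: dat
mood: A=subj vs B=subj -> unified: subj
number: A=sg vs B=dual -> CLASH
tense: A=past vs B=past -> unified: past
voice: A=pass vs B=pass -> unified: pass
Clash detected on feature 'number' (sg vs dual); unification fails.

CLASH on 'number' (sg vs dual)


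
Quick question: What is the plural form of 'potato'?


Apply rule: Add -es (consonant + o). 'potato' becomes 'potatoes'.

potatoes


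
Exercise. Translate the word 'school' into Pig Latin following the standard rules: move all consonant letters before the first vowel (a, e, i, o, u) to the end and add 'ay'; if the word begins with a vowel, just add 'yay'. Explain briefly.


'school': move consonant cluster 'sch' to end and add 'ay': 'oolschay'.

oolschay


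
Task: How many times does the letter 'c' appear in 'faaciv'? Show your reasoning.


Letter 'c' in 'faaciv': found at position(s) 4 = 1 occurrence(s).

1


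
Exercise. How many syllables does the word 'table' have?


Break 'table' into syllables: ta-ble -> ta | ble = 2 syllables

2 syllables


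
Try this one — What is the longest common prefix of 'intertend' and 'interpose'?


Compare from the start: 5 characters match: 'inter'. Mismatch at position 6: 't' vs 'p'.

inter


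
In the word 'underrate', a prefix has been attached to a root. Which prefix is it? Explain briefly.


The word 'underrate' = 'under' (prefix) + 'rate' (root). The prefix is 'under'.

under


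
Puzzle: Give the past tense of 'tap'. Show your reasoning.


Apply rule: Double final consonant and add -ed. 'tap' becomes 'tapped'.

tapped


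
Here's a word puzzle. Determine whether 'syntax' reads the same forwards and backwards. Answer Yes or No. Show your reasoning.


Forward: 'syntax'
Reversed: 'xatnys'
They differ.

No


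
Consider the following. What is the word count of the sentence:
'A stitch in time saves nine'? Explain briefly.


Split into words: A | stitch | in | time | saves | nine = 6 words.

6


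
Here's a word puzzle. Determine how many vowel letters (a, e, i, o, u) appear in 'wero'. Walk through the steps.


Vowels in 'wero': e, o = 2 vowels.

2


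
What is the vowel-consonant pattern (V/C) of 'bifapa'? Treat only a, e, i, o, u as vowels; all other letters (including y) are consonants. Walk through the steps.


Letter mapping: b = C, i = V, f = C, a = V, p = C, a = V.

CVCVCV


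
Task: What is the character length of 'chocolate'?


Spell out 'chocolate' and number each letter: c(1), h(2), o(3), c(4), o(5), l(6), a(7), t(8), e(9). Total: 9 letters.

9


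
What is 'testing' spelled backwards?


Reverse 'testing' character by character: 'gnitset'.

gnitset


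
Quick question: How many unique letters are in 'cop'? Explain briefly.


Unique letters in 'cop': {c, o, p} = 3 distinct letters.

3


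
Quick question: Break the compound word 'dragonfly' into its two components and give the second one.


Split 'dragonfly' into 'dragon' + 'fly'. The second part is 'fly'.

fly


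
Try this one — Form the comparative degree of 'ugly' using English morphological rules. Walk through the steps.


Apply comparative formation (consonant + y: change y to i, add -er): 'ugly' -> 'uglier'.

uglier


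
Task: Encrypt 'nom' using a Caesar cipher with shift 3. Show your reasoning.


Shift each letter by 3: n -> q, o -> r, m -> p. Result: 'qrp'.

qrp


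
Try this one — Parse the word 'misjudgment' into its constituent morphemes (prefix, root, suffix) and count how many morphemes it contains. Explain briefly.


Step 1: Identify prefix: 'mis' (meaning: wrongly)
Step 2: Identify root: 'judge'
Step 3: Identify suffix(es): 'ment'
Decomposition: mis- (prefix: wrongly) + judge (root) + -ment (suffix: action/result)
Total morphemes: 3

3 morphemes (mis- (prefix: wrongly) + judge (root) + -ment (suffix: action/result))


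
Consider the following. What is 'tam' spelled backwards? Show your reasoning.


Reverse 'tam' character by character: 'mat'.

mat


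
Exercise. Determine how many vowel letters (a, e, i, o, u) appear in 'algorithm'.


Vowels in 'algorithm': a, o, i = 3 vowels.

3


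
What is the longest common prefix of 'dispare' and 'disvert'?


Compare from the start: 3 characters match: 'dis'. Mismatch at position 4: 'p' vs 'v'.

dis


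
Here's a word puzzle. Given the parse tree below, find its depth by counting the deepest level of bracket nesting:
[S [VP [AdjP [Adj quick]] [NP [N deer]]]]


Count bracket nesting levels:
'[' at pos 0: depth = 1
'[' at pos 3: depth = 2
'[' at pos 7: depth = 3
'[' at pos 13: depth = 4
'[' at pos 26: depth = 3
'[' at pos 30: depth = 4
Maximum depth reached: 4

4


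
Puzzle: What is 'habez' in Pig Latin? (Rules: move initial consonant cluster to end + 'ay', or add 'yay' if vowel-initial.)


'habez': move consonant cluster 'h' to end and add 'ay': 'abezhay'.

abezhay


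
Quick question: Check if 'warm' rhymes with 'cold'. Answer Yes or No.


Rime (stressed vowel + following sounds) of 'warm': -arm = /ɔːrm/
Rime of 'cold': -old = /oʊld/
/ɔːrm/ and /oʊld/ are different ending sounds, so the words do not rhyme.

No


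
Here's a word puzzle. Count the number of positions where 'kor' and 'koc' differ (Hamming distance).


Alignment:
Position 1: 'k' vs 'k' = match
Position 2: 'o' vs 'o' = match
Position 3: 'r' vs 'c' = DIFFER
Total differences: 1

1


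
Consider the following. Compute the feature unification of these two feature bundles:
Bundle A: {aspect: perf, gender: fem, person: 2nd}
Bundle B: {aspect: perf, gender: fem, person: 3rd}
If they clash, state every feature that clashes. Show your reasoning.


Compare features:
aspect: A=perf vs B=perf -> unified: perf
gender: A=fem vs B=fem -> unified: fem
person: A=2nd vs B=3rd -> CLASH
Clash detected on feature 'person' (2nd vs 3rd); unification fails.

CLASH on 'person' (2nd vs 3rd)


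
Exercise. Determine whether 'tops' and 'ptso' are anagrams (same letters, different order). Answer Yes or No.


Sorted letters of 'tops': 'opst'
Sorted letters of 'ptso': 'opst'
They match.

Yes


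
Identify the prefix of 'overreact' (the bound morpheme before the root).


The word 'overreact' = 'over' (prefix) + 'react' (root). The prefix is 'over'.

over


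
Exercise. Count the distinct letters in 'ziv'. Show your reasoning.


Unique letters in 'ziv': {i, v, z} = 3 distinct letters.

3


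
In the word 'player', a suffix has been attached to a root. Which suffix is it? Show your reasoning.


The word 'player' = 'play' (root) + '-er' (suffix). The suffix is '-er'.

er
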